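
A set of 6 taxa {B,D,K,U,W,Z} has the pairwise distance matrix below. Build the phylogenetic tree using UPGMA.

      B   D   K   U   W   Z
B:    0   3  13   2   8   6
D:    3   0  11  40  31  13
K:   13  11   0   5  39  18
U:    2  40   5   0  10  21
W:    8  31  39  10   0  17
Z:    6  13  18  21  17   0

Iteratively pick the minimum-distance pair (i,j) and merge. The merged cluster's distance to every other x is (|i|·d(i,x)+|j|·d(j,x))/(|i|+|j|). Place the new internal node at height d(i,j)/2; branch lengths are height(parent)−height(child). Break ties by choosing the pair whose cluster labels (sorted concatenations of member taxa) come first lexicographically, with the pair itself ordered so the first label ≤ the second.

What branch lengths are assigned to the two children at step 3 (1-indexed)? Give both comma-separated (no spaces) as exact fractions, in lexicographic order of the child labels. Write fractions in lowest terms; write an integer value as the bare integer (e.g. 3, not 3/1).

iteration 1: select B,U (d=2); attach at lengths (1, 1); label the merged cluster BU
  updated: d(BU,D)=43/2, d(BU,K)=9, d(BU,W)=9, d(BU,Z)=27/2
iteration 2: select BU,K (d=9); attach at lengths (7/2, 9/2); label the merged cluster BKU
  updated: d(BKU,D)=18, d(BKU,W)=19, d(BKU,Z)=15
iteration 3: select D,Z (d=13); attach at lengths (13/2, 13/2); label the merged cluster DZ
  updated: d(BKU,DZ)=33/2, d(DZ,W)=24
iteration 4: select BKU,DZ (d=33/2); attach at lengths (15/4, 7/4); label the merged cluster BDKUZ
  updated: d(BDKUZ,W)=21
iteration 5: select BDKUZ,W (d=21); attach at lengths (9/4, 21/2); label the merged cluster BDKUWZ
final tree: ((((B:1,U:1):7/2,K:9/2):15/4,(D:13/2,Z:13/2):7/4):9/4,W:21/2)
total length: 165/4

13/2,13/2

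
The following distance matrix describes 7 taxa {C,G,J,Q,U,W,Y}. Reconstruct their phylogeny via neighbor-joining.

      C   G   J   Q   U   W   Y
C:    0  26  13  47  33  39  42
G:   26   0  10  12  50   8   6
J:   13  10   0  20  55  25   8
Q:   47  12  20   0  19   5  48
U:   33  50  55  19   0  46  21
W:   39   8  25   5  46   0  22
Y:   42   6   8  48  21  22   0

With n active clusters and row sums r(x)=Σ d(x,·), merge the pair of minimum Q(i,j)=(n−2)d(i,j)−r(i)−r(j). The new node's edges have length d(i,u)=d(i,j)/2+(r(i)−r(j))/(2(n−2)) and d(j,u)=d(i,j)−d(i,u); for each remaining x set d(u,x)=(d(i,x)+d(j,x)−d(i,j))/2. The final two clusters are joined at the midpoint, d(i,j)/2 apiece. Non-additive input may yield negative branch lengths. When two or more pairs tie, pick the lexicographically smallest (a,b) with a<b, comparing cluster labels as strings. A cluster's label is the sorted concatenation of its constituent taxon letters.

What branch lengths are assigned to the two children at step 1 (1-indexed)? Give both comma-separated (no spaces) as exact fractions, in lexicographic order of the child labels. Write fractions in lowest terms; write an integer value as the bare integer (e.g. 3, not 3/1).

11/5,84/5

iteration 1: select Q,U (d=19, Q=-280); attach at lengths (11/5, 84/5); label the merged cluster QU
  updated: d(C,QU)=61/2, d(G,QU)=43/2, d(J,QU)=28, d(QU,W)=16, d(QU,Y)=25
iteration 2: select C,J (d=13, Q=-365/2); attach at lengths (237/16, -29/16); label the merged cluster CJ
  updated: d(CJ,G)=23/2, d(CJ,QU)=91/4, d(CJ,W)=51/2, d(CJ,Y)=37/2
iteration 3: select QU,W (d=16, Q=-435/4); attach at lengths (247/24, 137/24); label the merged cluster QUW
  updated: d(CJ,QUW)=129/8, d(G,QUW)=27/4, d(QUW,Y)=31/2
iteration 4: select CJ,QUW (d=129/8, Q=-209/4); attach at lengths (10, 49/8); label the merged cluster CJQUW
  updated: d(CJQUW,G)=17/16, d(CJQUW,Y)=143/16
iteration 5: select CJQUW,G (d=17/16, Q=-16); attach at lengths (2, -15/16); label the merged cluster CGJQUW
  updated: d(CGJQUW,Y)=111/16
iteration 6: select CGJQUW,Y (d=111/16); attach at lengths (111/32, 111/32); label the merged cluster CGJQUWY
final tree: ((((C:237/16,J:-29/16):10,((Q:11/5,U:84/5):247/24,W:137/24):49/8):2,G:-15/16):111/32,Y:111/32)
total length: 577/8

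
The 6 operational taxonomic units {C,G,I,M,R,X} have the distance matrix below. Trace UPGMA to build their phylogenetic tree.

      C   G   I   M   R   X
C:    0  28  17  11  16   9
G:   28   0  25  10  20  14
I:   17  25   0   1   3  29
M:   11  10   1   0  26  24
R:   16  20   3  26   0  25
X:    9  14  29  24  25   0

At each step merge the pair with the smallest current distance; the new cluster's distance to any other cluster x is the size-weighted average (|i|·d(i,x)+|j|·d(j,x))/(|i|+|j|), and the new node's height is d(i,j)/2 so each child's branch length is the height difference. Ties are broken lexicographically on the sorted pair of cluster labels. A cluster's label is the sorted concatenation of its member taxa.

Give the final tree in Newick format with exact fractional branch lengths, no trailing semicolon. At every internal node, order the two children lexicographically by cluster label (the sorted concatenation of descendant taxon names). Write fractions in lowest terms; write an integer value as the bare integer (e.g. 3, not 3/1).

1. join I+M (d=1) ⇒ IM; edges |I|=1/2, |M|=1/2
  updated: d(C,IM)=14, d(G,IM)=35/2, d(IM,R)=29/2, d(IM,X)=53/2
2. join C+X (d=9) ⇒ CX; edges |C|=9/2, |X|=9/2
  updated: d(CX,G)=21, d(CX,IM)=81/4, d(CX,R)=41/2
3. join IM+R (d=29/2) ⇒ IMR; edges |IM|=27/4, |R|=29/4
  updated: d(CX,IMR)=61/3, d(G,IMR)=55/3
4. join G+IMR (d=55/3) ⇒ GIMR; edges |G|=55/6, |IMR|=23/12
  updated: d(CX,GIMR)=41/2
5. join CX+GIMR (d=41/2) ⇒ CGIMRX; edges |CX|=23/4, |GIMR|=13/12
final tree: ((C:9/2,X:9/2):23/4,(G:55/6,((I:1/2,M:1/2):27/4,R:29/4):23/12):13/12)
total length: 503/12

((C:9/2,X:9/2):23/4,(G:55/6,((I:1/2,M:1/2):27/4,R:29/4):23/12):13/12)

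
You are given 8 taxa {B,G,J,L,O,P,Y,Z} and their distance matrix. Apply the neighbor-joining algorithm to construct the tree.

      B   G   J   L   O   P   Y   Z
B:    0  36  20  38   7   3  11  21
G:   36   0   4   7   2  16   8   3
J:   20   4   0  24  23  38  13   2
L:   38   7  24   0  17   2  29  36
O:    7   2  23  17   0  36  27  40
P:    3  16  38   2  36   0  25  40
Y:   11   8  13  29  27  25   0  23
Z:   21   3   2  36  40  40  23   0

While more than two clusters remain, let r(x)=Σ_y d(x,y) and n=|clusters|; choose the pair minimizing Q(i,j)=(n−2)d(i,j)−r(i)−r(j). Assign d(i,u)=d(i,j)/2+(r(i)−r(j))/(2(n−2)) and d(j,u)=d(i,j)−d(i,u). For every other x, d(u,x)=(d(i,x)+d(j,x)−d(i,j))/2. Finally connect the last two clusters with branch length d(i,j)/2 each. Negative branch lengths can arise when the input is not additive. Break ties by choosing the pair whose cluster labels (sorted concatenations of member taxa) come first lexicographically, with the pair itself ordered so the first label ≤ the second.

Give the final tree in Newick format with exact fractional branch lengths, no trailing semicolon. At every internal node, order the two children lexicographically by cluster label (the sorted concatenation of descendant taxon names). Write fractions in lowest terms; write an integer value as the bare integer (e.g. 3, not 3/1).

(((((B:29/8,O:27/8):27/4,(L:5/12,P:19/12):49/4):37/8,Y:53/8):37/8,G:-9/2):7/2,(J:-12/5,Z:22/5):7/2)

step 1: merge (L,P) at d=2, Q=-301; branch lengths L→5/12, P→19/12; new cluster LP
  updated: d(B,LP)=39/2, d(G,LP)=21/2, d(J,LP)=30, d(LP,O)=51/2, d(LP,Y)=26, d(LP,Z)=37
step 2: merge (J,Z) at d=2, Q=-208; branch lengths J→-12/5, Z→22/5; new cluster JZ
  updated: d(B,JZ)=39/2, d(G,JZ)=5/2, d(JZ,LP)=65/2, d(JZ,O)=61/2, d(JZ,Y)=17
step 3: merge (B,O) at d=7, Q=-157; branch lengths B→29/8, O→27/8; new cluster BO
  updated: d(BO,G)=31/2, d(BO,JZ)=43/2, d(BO,LP)=19, d(BO,Y)=31/2
step 4: merge (BO,LP) at d=19, Q=-205/2; branch lengths BO→27/4, LP→49/4; new cluster BLOP
  updated: d(BLOP,G)=7/2, d(BLOP,JZ)=35/2, d(BLOP,Y)=45/4
step 5: merge (BLOP,Y) at d=45/4, Q=-46; branch lengths BLOP→37/8, Y→53/8; new cluster BLOPY
  updated: d(BLOPY,G)=1/8, d(BLOPY,JZ)=93/8
step 6: merge (BLOPY,G) at d=1/8, Q=-57/4; branch lengths BLOPY→37/8, G→-9/2; new cluster BGLOPY
  updated: d(BGLOPY,JZ)=7
step 7: merge (BGLOPY,JZ) at d=7; branch lengths BGLOPY→7/2, JZ→7/2; new cluster BGJLOPYZ
final tree: (((((B:29/8,O:27/8):27/4,(L:5/12,P:19/12):49/4):37/8,Y:53/8):37/8,G:-9/2):7/2,(J:-12/5,Z:22/5):7/2)
total length: 387/8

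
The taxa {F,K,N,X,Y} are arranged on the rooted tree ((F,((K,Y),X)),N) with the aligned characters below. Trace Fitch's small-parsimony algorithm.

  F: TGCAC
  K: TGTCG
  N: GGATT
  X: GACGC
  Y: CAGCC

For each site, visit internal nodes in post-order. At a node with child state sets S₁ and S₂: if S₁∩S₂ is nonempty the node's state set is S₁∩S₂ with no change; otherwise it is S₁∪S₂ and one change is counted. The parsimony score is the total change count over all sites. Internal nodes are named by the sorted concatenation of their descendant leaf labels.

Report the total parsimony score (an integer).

KY@0: {T} ∪ {C} = {C,T} (union, +1)
KXY@0: {C,T} ∪ {G} = {C,G,T} (union, +1)
FKXY@0: {T} ∩ {C,G,T} = {T} (intersection, +0)
FKNXY@0: {T} ∪ {G} = {G,T} (union, +1)
KY@1: {G} ∪ {A} = {A,G} (union, +1)
KXY@1: {A,G} ∩ {A} = {A} (intersection, +0)
FKXY@1: {G} ∪ {A} = {A,G} (union, +1)
FKNXY@1: {A,G} ∩ {G} = {G} (intersection, +0)
KY@2: {T} ∪ {G} = {G,T} (union, +1)
KXY@2: {G,T} ∪ {C} = {C,G,T} (union, +1)
FKXY@2: {C} ∩ {C,G,T} = {C} (intersection, +0)
FKNXY@2: {C} ∪ {A} = {A,C} (union, +1)
KY@3: {C} ∩ {C} = {C} (intersection, +0)
KXY@3: {C} ∪ {G} = {C,G} (union, +1)
FKXY@3: {A} ∪ {C,G} = {A,C,G} (union, +1)
FKNXY@3: {A,C,G} ∪ {T} = {A,C,G,T} (union, +1)
KY@4: {G} ∪ {C} = {C,G} (union, +1)
KXY@4: {C,G} ∩ {C} = {C} (intersection, +0)
FKXY@4: {C} ∩ {C} = {C} (intersection, +0)
FKNXY@4: {C} ∪ {T} = {C,T} (union, +1)
per-site changes: [3, 2, 3, 3, 2]; total = 13

13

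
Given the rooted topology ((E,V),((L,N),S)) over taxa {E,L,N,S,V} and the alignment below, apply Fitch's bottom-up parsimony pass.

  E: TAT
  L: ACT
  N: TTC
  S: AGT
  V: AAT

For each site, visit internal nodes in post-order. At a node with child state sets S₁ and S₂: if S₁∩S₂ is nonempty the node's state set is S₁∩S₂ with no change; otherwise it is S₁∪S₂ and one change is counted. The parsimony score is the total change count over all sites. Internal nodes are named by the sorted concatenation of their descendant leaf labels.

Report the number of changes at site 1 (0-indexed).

3

[col 0] EV: children E:{T}, V:{A} ∪→ {A,T}; cost 1
[col 0] LN: children L:{A}, N:{T} ∪→ {A,T}; cost 1
[col 0] LNS: children LN:{A,T}, S:{A} ∩→ {A}; cost 0
[col 0] ELNSV: children EV:{A,T}, LNS:{A} ∩→ {A}; cost 0
[col 1] EV: children E:{A}, V:{A} ∩→ {A}; cost 0
[col 1] LN: children L:{C}, N:{T} ∪→ {C,T}; cost 1
[col 1] LNS: children LN:{C,T}, S:{G} ∪→ {C,G,T}; cost 1
[col 1] ELNSV: children EV:{A}, LNS:{C,G,T} ∪→ {A,C,G,T}; cost 1
[col 2] EV: children E:{T}, V:{T} ∩→ {T}; cost 0
[col 2] LN: children L:{T}, N:{C} ∪→ {C,T}; cost 1
[col 2] LNS: children LN:{C,T}, S:{T} ∩→ {T}; cost 0
[col 2] ELNSV: children EV:{T}, LNS:{T} ∩→ {T}; cost 0
per-site changes: [2, 3, 1]; total = 6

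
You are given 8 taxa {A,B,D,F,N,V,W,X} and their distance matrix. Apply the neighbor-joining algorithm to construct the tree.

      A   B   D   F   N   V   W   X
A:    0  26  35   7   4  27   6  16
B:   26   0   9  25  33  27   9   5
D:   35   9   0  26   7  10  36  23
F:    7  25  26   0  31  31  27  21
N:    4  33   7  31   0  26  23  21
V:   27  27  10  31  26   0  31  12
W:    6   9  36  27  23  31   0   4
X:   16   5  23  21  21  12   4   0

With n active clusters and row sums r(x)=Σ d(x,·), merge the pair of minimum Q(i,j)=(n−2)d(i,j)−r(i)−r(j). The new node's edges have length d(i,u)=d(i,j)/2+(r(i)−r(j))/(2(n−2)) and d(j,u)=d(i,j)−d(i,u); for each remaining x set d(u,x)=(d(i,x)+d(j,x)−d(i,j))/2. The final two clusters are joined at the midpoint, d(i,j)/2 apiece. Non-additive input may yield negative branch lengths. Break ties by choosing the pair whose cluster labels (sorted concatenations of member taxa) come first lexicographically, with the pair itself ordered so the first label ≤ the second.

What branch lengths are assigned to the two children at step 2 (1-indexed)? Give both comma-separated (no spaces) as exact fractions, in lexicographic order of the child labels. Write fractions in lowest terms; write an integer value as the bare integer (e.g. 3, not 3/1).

-37/20,117/20

1. join D+V (d=10, Q=-250) ⇒ DV; edges |D|=7/2, |V|=13/2
  updated: d(A,DV)=26, d(B,DV)=13, d(DV,F)=47/2, d(DV,N)=23/2, d(DV,W)=57/2, d(DV,X)=25/2
2. join A+N (d=4, Q=-377/2) ⇒ AN; edges |A|=-37/20, |N|=117/20
  updated: d(AN,B)=55/2, d(AN,DV)=67/4, d(AN,F)=17, d(AN,W)=25/2, d(AN,X)=33/2
3. join AN+F (d=17, Q=-543/4) ⇒ AFN; edges |AN|=179/32, |F|=365/32
  updated: d(AFN,B)=71/4, d(AFN,DV)=93/8, d(AFN,W)=45/4, d(AFN,X)=41/4
4. join AFN+DV (d=93/8, Q=-653/8) ⇒ ADFNV; edges |AFN|=161/48, |DV|=397/48
  updated: d(ADFNV,B)=153/16, d(ADFNV,W)=225/16, d(ADFNV,X)=89/16
5. join ADFNV+B (d=153/16, Q=-269/8) ⇒ ABDFNV; edges |ADFNV|=99/16, |B|=27/8
  updated: d(ABDFNV,W)=27/4, d(ABDFNV,X)=1/2
6. join ABDFNV+W (d=27/4, Q=-45/4) ⇒ ABDFNVW; edges |ABDFNV|=13/8, |W|=41/8
  updated: d(ABDFNVW,X)=-9/8
7. join ABDFNVW+X (d=-9/8) ⇒ ABDFNVWX; edges |ABDFNVW|=-9/16, |X|=-9/16
final tree: ((((((A:-37/20,N:117/20):179/32,F:365/32):161/48,(D:7/2,V:13/2):397/48):99/16,B:27/8):13/8,W:41/8):-9/16,X:-9/16)
total length: 925/16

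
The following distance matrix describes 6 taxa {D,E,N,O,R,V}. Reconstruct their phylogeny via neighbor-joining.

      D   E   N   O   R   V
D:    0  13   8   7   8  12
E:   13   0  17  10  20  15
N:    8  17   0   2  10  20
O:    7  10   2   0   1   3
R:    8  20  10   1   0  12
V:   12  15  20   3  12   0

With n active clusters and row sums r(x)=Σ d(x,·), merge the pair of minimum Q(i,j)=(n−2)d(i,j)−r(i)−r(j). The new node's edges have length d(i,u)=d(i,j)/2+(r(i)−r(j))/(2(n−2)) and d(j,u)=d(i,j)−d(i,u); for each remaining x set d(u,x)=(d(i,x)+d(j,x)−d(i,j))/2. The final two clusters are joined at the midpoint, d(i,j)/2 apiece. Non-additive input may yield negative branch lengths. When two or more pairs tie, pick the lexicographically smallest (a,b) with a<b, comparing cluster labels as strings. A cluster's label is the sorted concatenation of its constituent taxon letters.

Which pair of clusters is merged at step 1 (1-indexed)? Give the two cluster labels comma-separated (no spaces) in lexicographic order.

E,V

iteration 1: select E,V (d=15, Q=-77); attach at lengths (73/8, 47/8); label the merged cluster EV
  updated: d(D,EV)=5, d(EV,N)=11, d(EV,O)=-1, d(EV,R)=17/2
iteration 2: select D,EV (d=5, Q=-73/2); attach at lengths (13/4, 7/4); label the merged cluster DEV
  updated: d(DEV,N)=7, d(DEV,O)=1/2, d(DEV,R)=23/4
iteration 3: select DEV,R (d=23/4, Q=-37/2); attach at lengths (2, 15/4); label the merged cluster DERV
  updated: d(DERV,N)=45/8, d(DERV,O)=-17/8
iteration 4: select DERV,N (d=45/8, Q=-11/2); attach at lengths (3/4, 39/8); label the merged cluster DENRV
  updated: d(DENRV,O)=-23/8
iteration 5: select DENRV,O (d=-23/8); attach at lengths (-23/16, -23/16); label the merged cluster DENORV
final tree: ((((D:13/4,(E:73/8,V:47/8):7/4):2,R:15/4):3/4,N:39/8):-23/16,O:-23/16)
total length: 57/2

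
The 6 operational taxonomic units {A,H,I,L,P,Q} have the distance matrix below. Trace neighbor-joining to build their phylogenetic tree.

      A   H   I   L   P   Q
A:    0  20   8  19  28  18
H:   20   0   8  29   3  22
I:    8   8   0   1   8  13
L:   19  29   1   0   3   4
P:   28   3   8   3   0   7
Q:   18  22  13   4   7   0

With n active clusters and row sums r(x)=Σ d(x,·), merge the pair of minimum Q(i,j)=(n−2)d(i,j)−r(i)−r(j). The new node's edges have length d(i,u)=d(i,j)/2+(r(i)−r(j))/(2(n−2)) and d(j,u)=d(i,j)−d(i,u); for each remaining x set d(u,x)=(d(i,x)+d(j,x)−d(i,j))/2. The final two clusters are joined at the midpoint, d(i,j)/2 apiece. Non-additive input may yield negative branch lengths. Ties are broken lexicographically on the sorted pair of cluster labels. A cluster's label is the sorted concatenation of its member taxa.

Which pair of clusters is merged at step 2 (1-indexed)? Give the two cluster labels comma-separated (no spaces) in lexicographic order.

iteration 1: select H,P (d=3, Q=-119); attach at lengths (45/8, -21/8); label the merged cluster HP
  updated: d(A,HP)=45/2, d(HP,I)=13/2, d(HP,L)=29/2, d(HP,Q)=13
iteration 2: select L,Q (d=4, Q=-149/2); attach at lengths (5/12, 43/12); label the merged cluster LQ
  updated: d(A,LQ)=33/2, d(HP,LQ)=47/4, d(I,LQ)=5
iteration 3: select A,I (d=8, Q=-101/2); attach at lengths (87/8, -23/8); label the merged cluster AI
  updated: d(AI,HP)=21/2, d(AI,LQ)=27/4
iteration 4: select AI,HP (d=21/2, Q=-29); attach at lengths (11/4, 31/4); label the merged cluster AHIP
  updated: d(AHIP,LQ)=4
iteration 5: select AHIP,LQ (d=4); attach at lengths (2, 2); label the merged cluster AHILPQ
final tree: (((A:87/8,I:-23/8):11/4,(H:45/8,P:-21/8):31/4):2,(L:5/12,Q:43/12):2)
total length: 59/2

L,Q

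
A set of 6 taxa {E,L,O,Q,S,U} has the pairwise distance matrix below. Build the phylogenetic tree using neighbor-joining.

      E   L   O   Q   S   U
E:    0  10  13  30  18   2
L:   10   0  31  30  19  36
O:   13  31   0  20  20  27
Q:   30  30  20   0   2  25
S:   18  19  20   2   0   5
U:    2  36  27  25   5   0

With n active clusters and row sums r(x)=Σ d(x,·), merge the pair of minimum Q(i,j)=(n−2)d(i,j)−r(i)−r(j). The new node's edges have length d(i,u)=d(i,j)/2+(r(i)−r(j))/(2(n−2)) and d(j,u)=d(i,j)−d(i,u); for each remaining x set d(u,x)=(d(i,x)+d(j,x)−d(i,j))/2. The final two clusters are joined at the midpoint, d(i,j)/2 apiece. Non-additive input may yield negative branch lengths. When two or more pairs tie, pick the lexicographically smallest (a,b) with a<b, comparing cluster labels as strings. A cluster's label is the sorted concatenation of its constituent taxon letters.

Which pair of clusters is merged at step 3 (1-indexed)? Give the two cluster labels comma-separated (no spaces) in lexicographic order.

EU,L

1. join Q+S (d=2, Q=-163) ⇒ QS; edges |Q|=51/8, |S|=-35/8
  updated: d(E,QS)=23, d(L,QS)=47/2, d(O,QS)=19, d(QS,U)=14
2. join E+U (d=2, Q=-121) ⇒ EU; edges |E|=-25/6, |U|=37/6
  updated: d(EU,L)=22, d(EU,O)=19, d(EU,QS)=35/2
3. join EU+L (d=22, Q=-91) ⇒ ELU; edges |EU|=13/2, |L|=31/2
  updated: d(ELU,O)=14, d(ELU,QS)=19/2
4. join ELU+O (d=14, Q=-85/2) ⇒ ELOU; edges |ELU|=9/4, |O|=47/4
  updated: d(ELOU,QS)=29/4
5. join ELOU+QS (d=29/4) ⇒ ELOQSU; edges |ELOU|=29/8, |QS|=29/8
final tree: ((((E:-25/6,U:37/6):13/2,L:31/2):9/4,O:47/4):29/8,(Q:51/8,S:-35/8):29/8)
total length: 189/4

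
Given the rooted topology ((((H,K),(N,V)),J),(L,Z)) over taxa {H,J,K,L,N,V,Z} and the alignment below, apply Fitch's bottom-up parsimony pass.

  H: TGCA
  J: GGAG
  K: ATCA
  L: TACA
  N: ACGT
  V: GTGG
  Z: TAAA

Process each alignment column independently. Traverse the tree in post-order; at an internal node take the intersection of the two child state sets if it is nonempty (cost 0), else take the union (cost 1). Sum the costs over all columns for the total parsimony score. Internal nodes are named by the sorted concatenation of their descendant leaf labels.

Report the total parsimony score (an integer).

HK@0: {T} ∪ {A} = {A,T} (union, +1)
NV@0: {A} ∪ {G} = {A,G} (union, +1)
HKNV@0: {A,T} ∩ {A,G} = {A} (intersection, +0)
HJKNV@0: {A} ∪ {G} = {A,G} (union, +1)
LZ@0: {T} ∩ {T} = {T} (intersection, +0)
HJKLNVZ@0: {A,G} ∪ {T} = {A,G,T} (union, +1)
HK@1: {G} ∪ {T} = {G,T} (union, +1)
NV@1: {C} ∪ {T} = {C,T} (union, +1)
HKNV@1: {G,T} ∩ {C,T} = {T} (intersection, +0)
HJKNV@1: {T} ∪ {G} = {G,T} (union, +1)
LZ@1: {A} ∩ {A} = {A} (intersection, +0)
HJKLNVZ@1: {G,T} ∪ {A} = {A,G,T} (union, +1)
HK@2: {C} ∩ {C} = {C} (intersection, +0)
NV@2: {G} ∩ {G} = {G} (intersection, +0)
HKNV@2: {C} ∪ {G} = {C,G} (union, +1)
HJKNV@2: {C,G} ∪ {A} = {A,C,G} (union, +1)
LZ@2: {C} ∪ {A} = {A,C} (union, +1)
HJKLNVZ@2: {A,C,G} ∩ {A,C} = {A,C} (intersection, +0)
HK@3: {A} ∩ {A} = {A} (intersection, +0)
NV@3: {T} ∪ {G} = {G,T} (union, +1)
HKNV@3: {A} ∪ {G,T} = {A,G,T} (union, +1)
HJKNV@3: {A,G,T} ∩ {G} = {G} (intersection, +0)
LZ@3: {A} ∩ {A} = {A} (intersection, +0)
HJKLNVZ@3: {G} ∪ {A} = {A,G} (union, +1)
per-site changes: [4, 4, 3, 3]; total = 14

14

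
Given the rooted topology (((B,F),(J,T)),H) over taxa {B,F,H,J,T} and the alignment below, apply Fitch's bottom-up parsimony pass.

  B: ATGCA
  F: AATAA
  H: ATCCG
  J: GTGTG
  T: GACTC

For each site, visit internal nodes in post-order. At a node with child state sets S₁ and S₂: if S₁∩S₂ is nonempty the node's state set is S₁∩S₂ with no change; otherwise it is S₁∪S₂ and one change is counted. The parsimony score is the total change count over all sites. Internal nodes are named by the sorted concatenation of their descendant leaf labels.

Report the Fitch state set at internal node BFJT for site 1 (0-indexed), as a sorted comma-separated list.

BF@0: {A} ∩ {A} = {A} (intersection, +0)
JT@0: {G} ∩ {G} = {G} (intersection, +0)
BFJT@0: {A} ∪ {G} = {A,G} (union, +1)
BFHJT@0: {A,G} ∩ {A} = {A} (intersection, +0)
BF@1: {T} ∪ {A} = {A,T} (union, +1)
JT@1: {T} ∪ {A} = {A,T} (union, +1)
BFJT@1: {A,T} ∩ {A,T} = {A,T} (intersection, +0)
BFHJT@1: {A,T} ∩ {T} = {T} (intersection, +0)
BF@2: {G} ∪ {T} = {G,T} (union, +1)
JT@2: {G} ∪ {C} = {C,G} (union, +1)
BFJT@2: {G,T} ∩ {C,G} = {G} (intersection, +0)
BFHJT@2: {G} ∪ {C} = {C,G} (union, +1)
BF@3: {C} ∪ {A} = {A,C} (union, +1)
JT@3: {T} ∩ {T} = {T} (intersection, +0)
BFJT@3: {A,C} ∪ {T} = {A,C,T} (union, +1)
BFHJT@3: {A,C,T} ∩ {C} = {C} (intersection, +0)
BF@4: {A} ∩ {A} = {A} (intersection, +0)
JT@4: {G} ∪ {C} = {C,G} (union, +1)
BFJT@4: {A} ∪ {C,G} = {A,C,G} (union, +1)
BFHJT@4: {A,C,G} ∩ {G} = {G} (intersection, +0)
per-site changes: [1, 2, 3, 2, 2]; total = 10

A,T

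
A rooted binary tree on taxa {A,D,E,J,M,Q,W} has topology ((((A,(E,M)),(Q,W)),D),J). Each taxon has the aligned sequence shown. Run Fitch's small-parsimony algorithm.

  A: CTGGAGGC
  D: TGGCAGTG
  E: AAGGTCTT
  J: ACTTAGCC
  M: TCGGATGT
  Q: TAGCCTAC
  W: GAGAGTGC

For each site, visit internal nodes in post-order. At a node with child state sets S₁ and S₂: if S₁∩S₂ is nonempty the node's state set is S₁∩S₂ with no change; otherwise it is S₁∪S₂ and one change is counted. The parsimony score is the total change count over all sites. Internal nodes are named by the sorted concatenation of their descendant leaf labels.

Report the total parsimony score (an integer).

site 0, node EM: E={A} ∪ M={T} → {A,T} (+1)
site 0, node AEM: A={C} ∪ EM={A,T} → {A,C,T} (+1)
site 0, node QW: Q={T} ∪ W={G} → {G,T} (+1)
site 0, node AEMQW: AEM={A,C,T} ∩ QW={G,T} → {T} (+0)
site 0, node ADEMQW: AEMQW={T} ∩ D={T} → {T} (+0)
site 0, node ADEJMQW: ADEMQW={T} ∪ J={A} → {A,T} (+1)
site 1, node EM: E={A} ∪ M={C} → {A,C} (+1)
site 1, node AEM: A={T} ∪ EM={A,C} → {A,C,T} (+1)
site 1, node QW: Q={A} ∩ W={A} → {A} (+0)
site 1, node AEMQW: AEM={A,C,T} ∩ QW={A} → {A} (+0)
site 1, node ADEMQW: AEMQW={A} ∪ D={G} → {A,G} (+1)
site 1, node ADEJMQW: ADEMQW={A,G} ∪ J={C} → {A,C,G} (+1)
site 2, node EM: E={G} ∩ M={G} → {G} (+0)
site 2, node AEM: A={G} ∩ EM={G} → {G} (+0)
site 2, node QW: Q={G} ∩ W={G} → {G} (+0)
site 2, node AEMQW: AEM={G} ∩ QW={G} → {G} (+0)
site 2, node ADEMQW: AEMQW={G} ∩ D={G} → {G} (+0)
site 2, node ADEJMQW: ADEMQW={G} ∪ J={T} → {G,T} (+1)
site 3, node EM: E={G} ∩ M={G} → {G} (+0)
site 3, node AEM: A={G} ∩ EM={G} → {G} (+0)
site 3, node QW: Q={C} ∪ W={A} → {A,C} (+1)
site 3, node AEMQW: AEM={G} ∪ QW={A,C} → {A,C,G} (+1)
site 3, node ADEMQW: AEMQW={A,C,G} ∩ D={C} → {C} (+0)
site 3, node ADEJMQW: ADEMQW={C} ∪ J={T} → {C,T} (+1)
site 4, node EM: E={T} ∪ M={A} → {A,T} (+1)
site 4, node AEM: A={A} ∩ EM={A,T} → {A} (+0)
site 4, node QW: Q={C} ∪ W={G} → {C,G} (+1)
site 4, node AEMQW: AEM={A} ∪ QW={C,G} → {A,C,G} (+1)
site 4, node ADEMQW: AEMQW={A,C,G} ∩ D={A} → {A} (+0)
site 4, node ADEJMQW: ADEMQW={A} ∩ J={A} → {A} (+0)
site 5, node EM: E={C} ∪ M={T} → {C,T} (+1)
site 5, node AEM: A={G} ∪ EM={C,T} → {C,G,T} (+1)
site 5, node QW: Q={T} ∩ W={T} → {T} (+0)
site 5, node AEMQW: AEM={C,G,T} ∩ QW={T} → {T} (+0)
site 5, node ADEMQW: AEMQW={T} ∪ D={G} → {G,T} (+1)
site 5, node ADEJMQW: ADEMQW={G,T} ∩ J={G} → {G} (+0)
site 6, node EM: E={T} ∪ M={G} → {G,T} (+1)
site 6, node AEM: A={G} ∩ EM={G,T} → {G} (+0)
site 6, node QW: Q={A} ∪ W={G} → {A,G} (+1)
site 6, node AEMQW: AEM={G} ∩ QW={A,G} → {G} (+0)
site 6, node ADEMQW: AEMQW={G} ∪ D={T} → {G,T} (+1)
site 6, node ADEJMQW: ADEMQW={G,T} ∪ J={C} → {C,G,T} (+1)
site 7, node EM: E={T} ∩ M={T} → {T} (+0)
site 7, node AEM: A={C} ∪ EM={T} → {C,T} (+1)
site 7, node QW: Q={C} ∩ W={C} → {C} (+0)
site 7, node AEMQW: AEM={C,T} ∩ QW={C} → {C} (+0)
site 7, node ADEMQW: AEMQW={C} ∪ D={G} → {C,G} (+1)
site 7, node ADEJMQW: ADEMQW={C,G} ∩ J={C} → {C} (+0)
per-site changes: [4, 4, 1, 3, 3, 3, 4, 2]; total = 24

24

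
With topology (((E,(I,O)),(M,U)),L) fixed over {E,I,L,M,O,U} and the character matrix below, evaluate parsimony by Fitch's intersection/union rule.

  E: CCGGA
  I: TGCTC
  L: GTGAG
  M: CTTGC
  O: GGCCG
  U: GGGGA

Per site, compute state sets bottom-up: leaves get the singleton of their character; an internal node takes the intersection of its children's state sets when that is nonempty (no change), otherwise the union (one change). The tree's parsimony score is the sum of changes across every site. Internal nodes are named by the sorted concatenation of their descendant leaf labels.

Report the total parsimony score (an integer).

15

[col 0] IO: children I:{T}, O:{G} ∪→ {G,T}; cost 1
[col 0] EIO: children E:{C}, IO:{G,T} ∪→ {C,G,T}; cost 1
[col 0] MU: children M:{C}, U:{G} ∪→ {C,G}; cost 1
[col 0] EIMOU: children EIO:{C,G,T}, MU:{C,G} ∩→ {C,G}; cost 0
[col 0] EILMOU: children EIMOU:{C,G}, L:{G} ∩→ {G}; cost 0
[col 1] IO: children I:{G}, O:{G} ∩→ {G}; cost 0
[col 1] EIO: children E:{C}, IO:{G} ∪→ {C,G}; cost 1
[col 1] MU: children M:{T}, U:{G} ∪→ {G,T}; cost 1
[col 1] EIMOU: children EIO:{C,G}, MU:{G,T} ∩→ {G}; cost 0
[col 1] EILMOU: children EIMOU:{G}, L:{T} ∪→ {G,T}; cost 1
[col 2] IO: children I:{C}, O:{C} ∩→ {C}; cost 0
[col 2] EIO: children E:{G}, IO:{C} ∪→ {C,G}; cost 1
[col 2] MU: children M:{T}, U:{G} ∪→ {G,T}; cost 1
[col 2] EIMOU: children EIO:{C,G}, MU:{G,T} ∩→ {G}; cost 0
[col 2] EILMOU: children EIMOU:{G}, L:{G} ∩→ {G}; cost 0
[col 3] IO: children I:{T}, O:{C} ∪→ {C,T}; cost 1
[col 3] EIO: children E:{G}, IO:{C,T} ∪→ {C,G,T}; cost 1
[col 3] MU: children M:{G}, U:{G} ∩→ {G}; cost 0
[col 3] EIMOU: children EIO:{C,G,T}, MU:{G} ∩→ {G}; cost 0
[col 3] EILMOU: children EIMOU:{G}, L:{A} ∪→ {A,G}; cost 1
[col 4] IO: children I:{C}, O:{G} ∪→ {C,G}; cost 1
[col 4] EIO: children E:{A}, IO:{C,G} ∪→ {A,C,G}; cost 1
[col 4] MU: children M:{C}, U:{A} ∪→ {A,C}; cost 1
[col 4] EIMOU: children EIO:{A,C,G}, MU:{A,C} ∩→ {A,C}; cost 0
[col 4] EILMOU: children EIMOU:{A,C}, L:{G} ∪→ {A,C,G}; cost 1
per-site changes: [3, 3, 2, 3, 4]; total = 15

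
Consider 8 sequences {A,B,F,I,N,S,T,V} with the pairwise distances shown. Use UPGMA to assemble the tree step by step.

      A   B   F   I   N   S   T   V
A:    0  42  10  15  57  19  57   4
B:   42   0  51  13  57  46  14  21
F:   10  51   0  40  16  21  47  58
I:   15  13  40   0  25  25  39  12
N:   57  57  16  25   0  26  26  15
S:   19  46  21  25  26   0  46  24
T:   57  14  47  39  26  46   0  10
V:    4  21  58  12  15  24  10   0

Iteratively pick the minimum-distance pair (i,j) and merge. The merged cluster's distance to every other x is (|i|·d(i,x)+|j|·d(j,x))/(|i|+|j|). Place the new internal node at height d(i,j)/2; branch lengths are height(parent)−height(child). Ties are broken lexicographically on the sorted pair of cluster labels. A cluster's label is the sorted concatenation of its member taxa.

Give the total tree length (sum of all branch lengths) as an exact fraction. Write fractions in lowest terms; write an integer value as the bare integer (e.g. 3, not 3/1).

3305/36

step 1: merge (A,V) at d=4; branch lengths A→2, V→2; new cluster AV
  updated: d(AV,B)=63/2, d(AV,F)=34, d(AV,I)=27/2, d(AV,N)=36, d(AV,S)=43/2, d(AV,T)=67/2
step 2: merge (B,I) at d=13; branch lengths B→13/2, I→13/2; new cluster BI
  updated: d(AV,BI)=45/2, d(BI,F)=91/2, d(BI,N)=41, d(BI,S)=71/2, d(BI,T)=53/2
step 3: merge (F,N) at d=16; branch lengths F→8, N→8; new cluster FN
  updated: d(AV,FN)=35, d(BI,FN)=173/4, d(FN,S)=47/2, d(FN,T)=73/2
step 4: merge (AV,S) at d=43/2; branch lengths AV→35/4, S→43/4; new cluster ASV
  updated: d(ASV,BI)=161/6, d(ASV,FN)=187/6, d(ASV,T)=113/3
step 5: merge (BI,T) at d=53/2; branch lengths BI→27/4, T→53/4; new cluster BIT
  updated: d(ASV,BIT)=274/9, d(BIT,FN)=41
step 6: merge (ASV,BIT) at d=274/9; branch lengths ASV→161/36, BIT→71/36; new cluster ABISTV
  updated: d(ABISTV,FN)=433/12
step 7: merge (ABISTV,FN) at d=433/12; branch lengths ABISTV→203/72, FN→241/24; new cluster ABFINSTV
final tree: ((((A:2,V:2):35/4,S:43/4):161/36,((B:13/2,I:13/2):27/4,T:53/4):71/36):203/72,(F:8,N:8):241/24)
total length: 3305/36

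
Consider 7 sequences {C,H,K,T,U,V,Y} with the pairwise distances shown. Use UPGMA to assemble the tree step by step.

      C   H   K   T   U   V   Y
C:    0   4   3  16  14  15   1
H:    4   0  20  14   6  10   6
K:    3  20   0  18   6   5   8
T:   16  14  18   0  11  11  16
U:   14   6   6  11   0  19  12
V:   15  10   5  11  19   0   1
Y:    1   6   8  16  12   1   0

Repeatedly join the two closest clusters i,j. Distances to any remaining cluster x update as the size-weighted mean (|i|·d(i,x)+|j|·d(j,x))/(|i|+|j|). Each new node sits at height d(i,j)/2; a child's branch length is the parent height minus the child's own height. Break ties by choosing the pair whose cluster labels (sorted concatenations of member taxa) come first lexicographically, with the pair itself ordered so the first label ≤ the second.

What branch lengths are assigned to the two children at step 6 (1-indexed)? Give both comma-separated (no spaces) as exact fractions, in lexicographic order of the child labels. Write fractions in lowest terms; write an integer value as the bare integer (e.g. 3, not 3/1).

37/20,11/10

step 1: merge (C,Y) at d=1; branch lengths C→1/2, Y→1/2; new cluster CY
  updated: d(CY,H)=5, d(CY,K)=11/2, d(CY,T)=16, d(CY,U)=13, d(CY,V)=8
step 2: merge (CY,H) at d=5; branch lengths CY→2, H→5/2; new cluster CHY
  updated: d(CHY,K)=31/3, d(CHY,T)=46/3, d(CHY,U)=32/3, d(CHY,V)=26/3
step 3: merge (K,V) at d=5; branch lengths K→5/2, V→5/2; new cluster KV
  updated: d(CHY,KV)=19/2, d(KV,T)=29/2, d(KV,U)=25/2
step 4: merge (CHY,KV) at d=19/2; branch lengths CHY→9/4, KV→9/4; new cluster CHKVY
  updated: d(CHKVY,T)=15, d(CHKVY,U)=57/5
step 5: merge (T,U) at d=11; branch lengths T→11/2, U→11/2; new cluster TU
  updated: d(CHKVY,TU)=66/5
step 6: merge (CHKVY,TU) at d=66/5; branch lengths CHKVY→37/20, TU→11/10; new cluster CHKTUVY
final tree: ((((C:1/2,Y:1/2):2,H:5/2):9/4,(K:5/2,V:5/2):9/4):37/20,(T:11/2,U:11/2):11/10)
total length: 579/20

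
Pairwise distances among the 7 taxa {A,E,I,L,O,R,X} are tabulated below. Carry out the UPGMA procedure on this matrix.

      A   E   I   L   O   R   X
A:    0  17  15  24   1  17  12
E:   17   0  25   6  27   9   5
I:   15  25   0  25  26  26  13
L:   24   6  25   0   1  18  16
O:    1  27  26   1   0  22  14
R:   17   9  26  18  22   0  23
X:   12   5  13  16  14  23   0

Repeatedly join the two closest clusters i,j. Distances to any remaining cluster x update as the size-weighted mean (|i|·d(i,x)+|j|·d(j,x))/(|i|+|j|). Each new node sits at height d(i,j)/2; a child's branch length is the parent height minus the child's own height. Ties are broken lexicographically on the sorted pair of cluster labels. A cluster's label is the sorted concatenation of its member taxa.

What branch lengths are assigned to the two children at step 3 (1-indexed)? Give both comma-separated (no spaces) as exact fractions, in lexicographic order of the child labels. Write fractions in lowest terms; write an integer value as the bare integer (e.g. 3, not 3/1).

step 1: merge (A,O) at d=1; branch lengths A→1/2, O→1/2; new cluster AO
  updated: d(AO,E)=22, d(AO,I)=41/2, d(AO,L)=25/2, d(AO,R)=39/2, d(AO,X)=13
step 2: merge (E,X) at d=5; branch lengths E→5/2, X→5/2; new cluster EX
  updated: d(AO,EX)=35/2, d(EX,I)=19, d(EX,L)=11, d(EX,R)=16
step 3: merge (EX,L) at d=11; branch lengths EX→3, L→11/2; new cluster ELX
  updated: d(AO,ELX)=95/6, d(ELX,I)=21, d(ELX,R)=50/3
step 4: merge (AO,ELX) at d=95/6; branch lengths AO→89/12, ELX→29/12; new cluster AELOX
  updated: d(AELOX,I)=104/5, d(AELOX,R)=89/5
step 5: merge (AELOX,R) at d=89/5; branch lengths AELOX→59/60, R→89/10; new cluster AELORX
  updated: d(AELORX,I)=65/3
step 6: merge (AELORX,I) at d=65/3; branch lengths AELORX→29/15, I→65/6; new cluster AEILORX
final tree: ((((A:1/2,O:1/2):89/12,((E:5/2,X:5/2):3,L:11/2):29/12):59/60,R:89/10):29/15,I:65/6)
total length: 2819/60

3,11/2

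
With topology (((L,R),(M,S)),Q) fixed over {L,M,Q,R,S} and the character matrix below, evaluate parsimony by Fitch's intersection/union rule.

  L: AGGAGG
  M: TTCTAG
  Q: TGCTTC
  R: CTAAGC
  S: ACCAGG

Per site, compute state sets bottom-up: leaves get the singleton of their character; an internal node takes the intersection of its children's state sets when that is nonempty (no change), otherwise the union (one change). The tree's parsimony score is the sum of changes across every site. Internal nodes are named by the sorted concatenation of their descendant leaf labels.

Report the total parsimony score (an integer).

14

LR@0: {A} ∪ {C} = {A,C} (union, +1)
MS@0: {T} ∪ {A} = {A,T} (union, +1)
LMRS@0: {A,C} ∩ {A,T} = {A} (intersection, +0)
LMQRS@0: {A} ∪ {T} = {A,T} (union, +1)
LR@1: {G} ∪ {T} = {G,T} (union, +1)
MS@1: {T} ∪ {C} = {C,T} (union, +1)
LMRS@1: {G,T} ∩ {C,T} = {T} (intersection, +0)
LMQRS@1: {T} ∪ {G} = {G,T} (union, +1)
LR@2: {G} ∪ {A} = {A,G} (union, +1)
MS@2: {C} ∩ {C} = {C} (intersection, +0)
LMRS@2: {A,G} ∪ {C} = {A,C,G} (union, +1)
LMQRS@2: {A,C,G} ∩ {C} = {C} (intersection, +0)
LR@3: {A} ∩ {A} = {A} (intersection, +0)
MS@3: {T} ∪ {A} = {A,T} (union, +1)
LMRS@3: {A} ∩ {A,T} = {A} (intersection, +0)
LMQRS@3: {A} ∪ {T} = {A,T} (union, +1)
LR@4: {G} ∩ {G} = {G} (intersection, +0)
MS@4: {A} ∪ {G} = {A,G} (union, +1)
LMRS@4: {G} ∩ {A,G} = {G} (intersection, +0)
LMQRS@4: {G} ∪ {T} = {G,T} (union, +1)
LR@5: {G} ∪ {C} = {C,G} (union, +1)
MS@5: {G} ∩ {G} = {G} (intersection, +0)
LMRS@5: {C,G} ∩ {G} = {G} (intersection, +0)
LMQRS@5: {G} ∪ {C} = {C,G} (union, +1)
per-site changes: [3, 3, 2, 2, 2, 2]; total = 14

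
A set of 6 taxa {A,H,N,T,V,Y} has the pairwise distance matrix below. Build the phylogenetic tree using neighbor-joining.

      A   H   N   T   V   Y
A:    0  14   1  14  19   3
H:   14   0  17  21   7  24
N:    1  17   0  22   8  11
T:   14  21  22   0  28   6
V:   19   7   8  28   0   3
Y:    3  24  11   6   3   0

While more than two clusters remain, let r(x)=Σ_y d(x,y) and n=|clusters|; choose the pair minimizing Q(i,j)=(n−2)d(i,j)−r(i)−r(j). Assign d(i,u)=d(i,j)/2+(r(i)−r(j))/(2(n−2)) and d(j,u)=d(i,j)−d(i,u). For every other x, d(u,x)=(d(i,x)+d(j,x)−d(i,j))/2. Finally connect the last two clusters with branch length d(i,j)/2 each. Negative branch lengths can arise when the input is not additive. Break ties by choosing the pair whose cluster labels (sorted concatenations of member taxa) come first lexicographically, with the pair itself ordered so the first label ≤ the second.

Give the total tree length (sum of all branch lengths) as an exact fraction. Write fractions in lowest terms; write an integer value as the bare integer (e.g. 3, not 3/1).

30

step 1: merge (H,V) at d=7, Q=-120; branch lengths H→23/4, V→5/4; new cluster HV
  updated: d(A,HV)=13, d(HV,N)=9, d(HV,T)=21, d(HV,Y)=10
step 2: merge (T,Y) at d=6, Q=-75; branch lengths T→17/2, Y→-5/2; new cluster TY
  updated: d(A,TY)=11/2, d(HV,TY)=25/2, d(N,TY)=27/2
step 3: merge (A,N) at d=1, Q=-41; branch lengths A→-1/2, N→3/2; new cluster AN
  updated: d(AN,HV)=21/2, d(AN,TY)=9
step 4: merge (AN,HV) at d=21/2, Q=-32; branch lengths AN→7/2, HV→7; new cluster AHNV
  updated: d(AHNV,TY)=11/2
step 5: merge (AHNV,TY) at d=11/2; branch lengths AHNV→11/4, TY→11/4; new cluster AHNTVY
final tree: (((A:-1/2,N:3/2):7/2,(H:23/4,V:5/4):7):11/4,(T:17/2,Y:-5/2):11/4)
total length: 30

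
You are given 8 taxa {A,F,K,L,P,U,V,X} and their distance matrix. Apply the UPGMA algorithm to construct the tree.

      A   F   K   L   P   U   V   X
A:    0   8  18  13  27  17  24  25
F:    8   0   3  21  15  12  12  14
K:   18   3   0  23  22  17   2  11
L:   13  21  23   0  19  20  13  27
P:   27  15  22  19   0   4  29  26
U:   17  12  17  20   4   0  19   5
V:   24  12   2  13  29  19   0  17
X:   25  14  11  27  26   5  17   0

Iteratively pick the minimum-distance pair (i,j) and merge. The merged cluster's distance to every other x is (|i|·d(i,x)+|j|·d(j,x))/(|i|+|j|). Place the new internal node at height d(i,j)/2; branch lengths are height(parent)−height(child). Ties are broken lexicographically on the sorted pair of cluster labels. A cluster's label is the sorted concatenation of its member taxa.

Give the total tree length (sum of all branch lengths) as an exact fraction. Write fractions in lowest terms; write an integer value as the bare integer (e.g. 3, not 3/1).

2375/48

step 1: merge (K,V) at d=2; branch lengths K→1, V→1; new cluster KV
  updated: d(A,KV)=21, d(F,KV)=15/2, d(KV,L)=18, d(KV,P)=51/2, d(KV,U)=18, d(KV,X)=14
step 2: merge (P,U) at d=4; branch lengths P→2, U→2; new cluster PU
  updated: d(A,PU)=22, d(F,PU)=27/2, d(KV,PU)=87/4, d(L,PU)=39/2, d(PU,X)=31/2
step 3: merge (F,KV) at d=15/2; branch lengths F→15/4, KV→11/4; new cluster FKV
  updated: d(A,FKV)=50/3, d(FKV,L)=19, d(FKV,PU)=19, d(FKV,X)=14
step 4: merge (A,L) at d=13; branch lengths A→13/2, L→13/2; new cluster AL
  updated: d(AL,FKV)=107/6, d(AL,PU)=83/4, d(AL,X)=26
step 5: merge (FKV,X) at d=14; branch lengths FKV→13/4, X→7; new cluster FKVX
  updated: d(AL,FKVX)=159/8, d(FKVX,PU)=145/8
step 6: merge (FKVX,PU) at d=145/8; branch lengths FKVX→33/16, PU→113/16; new cluster FKPUVX
  updated: d(AL,FKPUVX)=121/6
step 7: merge (AL,FKPUVX) at d=121/6; branch lengths AL→43/12, FKPUVX→49/48; new cluster AFKLPUVX
final tree: ((A:13/2,L:13/2):43/12,(((F:15/4,(K:1,V:1):11/4):13/4,X:7):33/16,(P:2,U:2):113/16):49/48)
total length: 2375/48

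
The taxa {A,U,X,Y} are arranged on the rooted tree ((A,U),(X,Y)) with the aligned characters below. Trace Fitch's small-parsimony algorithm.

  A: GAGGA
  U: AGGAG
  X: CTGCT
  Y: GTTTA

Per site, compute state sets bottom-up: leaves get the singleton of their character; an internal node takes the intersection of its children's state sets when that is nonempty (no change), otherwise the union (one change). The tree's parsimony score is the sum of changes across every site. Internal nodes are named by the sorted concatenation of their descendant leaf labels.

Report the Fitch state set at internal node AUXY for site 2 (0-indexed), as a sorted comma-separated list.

[col 0] AU: children A:{G}, U:{A} ∪→ {A,G}; cost 1
[col 0] XY: children X:{C}, Y:{G} ∪→ {C,G}; cost 1
[col 0] AUXY: children AU:{A,G}, XY:{C,G} ∩→ {G}; cost 0
[col 1] AU: children A:{A}, U:{G} ∪→ {A,G}; cost 1
[col 1] XY: children X:{T}, Y:{T} ∩→ {T}; cost 0
[col 1] AUXY: children AU:{A,G}, XY:{T} ∪→ {A,G,T}; cost 1
[col 2] AU: children A:{G}, U:{G} ∩→ {G}; cost 0
[col 2] XY: children X:{G}, Y:{T} ∪→ {G,T}; cost 1
[col 2] AUXY: children AU:{G}, XY:{G,T} ∩→ {G}; cost 0
[col 3] AU: children A:{G}, U:{A} ∪→ {A,G}; cost 1
[col 3] XY: children X:{C}, Y:{T} ∪→ {C,T}; cost 1
[col 3] AUXY: children AU:{A,G}, XY:{C,T} ∪→ {A,C,G,T}; cost 1
[col 4] AU: children A:{A}, U:{G} ∪→ {A,G}; cost 1
[col 4] XY: children X:{T}, Y:{A} ∪→ {A,T}; cost 1
[col 4] AUXY: children AU:{A,G}, XY:{A,T} ∩→ {A}; cost 0
per-site changes: [2, 2, 1, 3, 2]; total = 10

G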